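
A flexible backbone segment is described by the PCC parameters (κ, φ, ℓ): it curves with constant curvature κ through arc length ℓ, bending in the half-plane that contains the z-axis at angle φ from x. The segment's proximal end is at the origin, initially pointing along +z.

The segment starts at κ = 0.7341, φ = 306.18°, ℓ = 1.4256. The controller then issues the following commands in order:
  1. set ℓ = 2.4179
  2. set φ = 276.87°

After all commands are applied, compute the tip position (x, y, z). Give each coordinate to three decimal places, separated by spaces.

0.196 -1.627 1.334

initial: κ=0.7341, φ=306.18°, ℓ=1.4256
cmd 1: set ℓ=2.4179 → (κ,φ,ℓ)=(0.7341,306.18°,2.4179) → tip=(0.9672,-1.3225,1.3339)
cmd 2: set φ=276.87° → (κ,φ,ℓ)=(0.7341,276.87°,2.4179) → tip=(0.1960,-1.6267,1.3339)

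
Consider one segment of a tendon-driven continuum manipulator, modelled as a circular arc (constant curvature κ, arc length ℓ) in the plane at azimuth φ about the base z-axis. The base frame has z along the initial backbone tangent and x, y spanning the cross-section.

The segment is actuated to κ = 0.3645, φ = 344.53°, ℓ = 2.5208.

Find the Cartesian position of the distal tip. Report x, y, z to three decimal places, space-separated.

θ = κ·ℓ = 0.3645 × 2.5208 = 0.91883 rad
ρ = (1 − cos θ)/κ = (1 − 0.60675)/0.3645 = 1.07888
z = sin θ / κ = 0.79489/0.3645 = 2.18078
x = ρ cos φ = 1.07888 × cos(344.53°) = 1.03979
y = ρ sin φ = 1.07888 × sin(344.53°) = -0.28777

1.040 -0.288 2.181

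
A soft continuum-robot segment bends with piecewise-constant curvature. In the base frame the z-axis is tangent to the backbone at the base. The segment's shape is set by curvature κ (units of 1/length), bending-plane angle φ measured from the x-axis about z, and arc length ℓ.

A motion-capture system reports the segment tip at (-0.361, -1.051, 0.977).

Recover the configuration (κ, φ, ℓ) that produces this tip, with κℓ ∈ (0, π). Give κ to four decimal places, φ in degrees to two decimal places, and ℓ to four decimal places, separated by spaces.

ρ = √(x²+y²) = √(-0.361² + -1.051²) = 1.11127
φ = atan2(y, x) mod 360° = atan2(-1.051, -0.361) = 251.0433°
|p|² = ρ² + z² = 1.11127² + 0.977² = 2.18945
κ = 2ρ / |p|² = 2×1.11127 / 2.18945 = 1.01511
θ = 2·atan2(ρ, z) = 2·atan2(1.11127, 0.977) = 1.69921 rad
ℓ = θ/κ = 1.69921/1.01511 = 1.67392

1.0151 251.04 1.6739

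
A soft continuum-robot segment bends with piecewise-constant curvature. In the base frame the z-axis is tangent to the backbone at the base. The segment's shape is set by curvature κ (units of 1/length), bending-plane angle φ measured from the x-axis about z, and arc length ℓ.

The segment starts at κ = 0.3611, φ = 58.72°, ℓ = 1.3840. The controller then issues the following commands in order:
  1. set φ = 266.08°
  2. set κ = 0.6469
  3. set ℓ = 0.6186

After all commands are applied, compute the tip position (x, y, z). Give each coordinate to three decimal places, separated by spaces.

-0.008 -0.122 0.602

initial: κ=0.3611, φ=58.72°, ℓ=1.3840
cmd 1: set φ=266.08° → (κ,φ,ℓ)=(0.3611,266.08°,1.3840) → tip=(-0.0232,-0.3379,1.3271)
cmd 2: set κ=0.6469 → (κ,φ,ℓ)=(0.6469,266.08°,1.3840) → tip=(-0.0396,-0.5779,1.2064)
cmd 3: set ℓ=0.6186 → (κ,φ,ℓ)=(0.6469,266.08°,0.6186) → tip=(-0.0083,-0.1218,0.6022)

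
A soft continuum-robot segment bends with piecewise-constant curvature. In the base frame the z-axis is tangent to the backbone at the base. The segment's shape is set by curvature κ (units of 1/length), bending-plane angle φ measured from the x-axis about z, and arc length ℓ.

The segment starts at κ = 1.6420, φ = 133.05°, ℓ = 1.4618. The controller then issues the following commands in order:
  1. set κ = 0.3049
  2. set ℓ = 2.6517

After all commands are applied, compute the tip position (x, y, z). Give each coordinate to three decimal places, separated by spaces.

initial: κ=1.6420, φ=133.05°, ℓ=1.4618
cmd 1: set κ=0.3049 → (κ,φ,ℓ)=(0.3049,133.05°,1.4618) → tip=(-0.2187,0.2341,1.4139)
cmd 2: set ℓ=2.6517 → (κ,φ,ℓ)=(0.3049,133.05°,2.6517) → tip=(-0.6928,0.7416,2.3721)

-0.693 0.742 2.372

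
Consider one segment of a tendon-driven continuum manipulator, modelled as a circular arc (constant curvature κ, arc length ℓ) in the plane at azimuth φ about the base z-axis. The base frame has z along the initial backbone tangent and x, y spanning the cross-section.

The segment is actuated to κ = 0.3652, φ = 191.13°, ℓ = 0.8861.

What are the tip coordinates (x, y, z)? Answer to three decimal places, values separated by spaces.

-0.139 -0.027 0.871

θ = κ·ℓ = 0.3652 × 0.8861 = 0.32360 rad
ρ = (1 − cos θ)/κ = (1 − 0.94810)/0.3652 = 0.14213
z = sin θ / κ = 0.31799/0.3652 = 0.87072
x = ρ cos φ = 0.14213 × cos(191.13°) = -0.13945
y = ρ sin φ = 0.14213 × sin(191.13°) = -0.02744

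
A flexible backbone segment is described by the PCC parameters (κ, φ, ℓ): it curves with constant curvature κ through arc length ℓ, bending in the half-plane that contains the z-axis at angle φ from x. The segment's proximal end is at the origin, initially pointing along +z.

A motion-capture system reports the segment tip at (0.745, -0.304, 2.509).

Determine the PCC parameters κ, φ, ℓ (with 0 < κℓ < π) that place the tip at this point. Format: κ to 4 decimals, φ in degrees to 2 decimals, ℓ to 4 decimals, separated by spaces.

0.2318 337.80 2.6776

ρ = √(x²+y²) = √(0.745² + -0.304²) = 0.80464
φ = atan2(y, x) mod 360° = atan2(-0.304, 0.745) = 337.8019°
|p|² = ρ² + z² = 0.80464² + 2.509² = 6.94252
κ = 2ρ / |p|² = 2×0.80464 / 6.94252 = 0.23180
θ = 2·atan2(ρ, z) = 2·atan2(0.80464, 2.509) = 0.62068 rad
ℓ = θ/κ = 0.62068/0.23180 = 2.67764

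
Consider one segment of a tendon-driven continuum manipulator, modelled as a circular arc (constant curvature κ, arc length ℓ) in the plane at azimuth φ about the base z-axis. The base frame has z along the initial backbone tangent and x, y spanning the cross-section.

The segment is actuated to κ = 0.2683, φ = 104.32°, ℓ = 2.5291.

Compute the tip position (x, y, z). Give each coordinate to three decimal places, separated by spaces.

-0.204 0.800 2.339

θ = κ·ℓ = 0.2683 × 2.5291 = 0.67856 rad
ρ = (1 − cos θ)/κ = (1 − 0.77848)/0.2683 = 0.82565
z = sin θ / κ = 0.62767/0.2683 = 2.33944
x = ρ cos φ = 0.82565 × cos(104.32°) = -0.20421
y = ρ sin φ = 0.82565 × sin(104.32°) = 0.79999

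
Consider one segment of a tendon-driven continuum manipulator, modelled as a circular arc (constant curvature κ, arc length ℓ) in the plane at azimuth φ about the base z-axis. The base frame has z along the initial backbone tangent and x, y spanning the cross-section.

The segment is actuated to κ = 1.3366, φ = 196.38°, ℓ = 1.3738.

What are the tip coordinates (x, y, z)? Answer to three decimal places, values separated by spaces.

-0.906 -0.266 0.722

θ = κ·ℓ = 1.3366 × 1.3738 = 1.83622 rad
ρ = (1 − cos θ)/κ = (1 − -0.26232)/1.3366 = 0.94443
z = sin θ / κ = 0.96498/1.3366 = 0.72197
x = ρ cos φ = 0.94443 × cos(196.38°) = -0.90609
y = ρ sin φ = 0.94443 × sin(196.38°) = -0.26633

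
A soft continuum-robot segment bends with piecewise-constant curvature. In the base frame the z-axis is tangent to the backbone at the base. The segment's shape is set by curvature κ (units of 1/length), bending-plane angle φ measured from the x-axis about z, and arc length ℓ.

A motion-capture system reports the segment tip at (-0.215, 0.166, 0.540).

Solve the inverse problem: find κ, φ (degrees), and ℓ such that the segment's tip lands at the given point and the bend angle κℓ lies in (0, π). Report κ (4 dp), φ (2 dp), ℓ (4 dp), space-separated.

1.4868 142.33 0.6269

ρ = √(x²+y²) = √(-0.215² + 0.166²) = 0.27163
φ = atan2(y, x) mod 360° = atan2(0.166, -0.215) = 142.3285°
|p|² = ρ² + z² = 0.27163² + 0.540² = 0.36538
κ = 2ρ / |p|² = 2×0.27163 / 0.36538 = 1.48681
θ = 2·atan2(ρ, z) = 2·atan2(0.27163, 0.540) = 0.93211 rad
ℓ = θ/κ = 0.93211/1.48681 = 0.62692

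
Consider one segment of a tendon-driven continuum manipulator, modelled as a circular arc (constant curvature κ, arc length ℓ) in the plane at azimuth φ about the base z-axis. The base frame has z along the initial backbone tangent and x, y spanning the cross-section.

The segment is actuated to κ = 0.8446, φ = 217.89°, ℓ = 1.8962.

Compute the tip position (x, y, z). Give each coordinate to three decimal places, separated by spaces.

-0.963 -0.749 1.183

θ = κ·ℓ = 0.8446 × 1.8962 = 1.60153 rad
ρ = (1 − cos θ)/κ = (1 − -0.03073)/0.8446 = 1.22038
z = sin θ / κ = 0.99953/0.8446 = 1.18343
x = ρ cos φ = 1.22038 × cos(217.89°) = -0.96311
y = ρ sin φ = 1.22038 × sin(217.89°) = -0.74949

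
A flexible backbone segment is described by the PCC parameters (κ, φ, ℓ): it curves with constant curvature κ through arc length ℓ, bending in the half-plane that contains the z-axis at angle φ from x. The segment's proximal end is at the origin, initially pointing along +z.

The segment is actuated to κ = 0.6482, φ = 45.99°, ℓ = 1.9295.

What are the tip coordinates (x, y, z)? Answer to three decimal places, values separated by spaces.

0.735 0.760 1.464

θ = κ·ℓ = 0.6482 × 1.9295 = 1.25070 rad
ρ = (1 − cos θ)/κ = (1 − 0.31466)/0.6482 = 1.05730
z = sin θ / κ = 0.94921/0.6482 = 1.46437
x = ρ cos φ = 1.05730 × cos(45.99°) = 0.73460
y = ρ sin φ = 1.05730 × sin(45.99°) = 0.76043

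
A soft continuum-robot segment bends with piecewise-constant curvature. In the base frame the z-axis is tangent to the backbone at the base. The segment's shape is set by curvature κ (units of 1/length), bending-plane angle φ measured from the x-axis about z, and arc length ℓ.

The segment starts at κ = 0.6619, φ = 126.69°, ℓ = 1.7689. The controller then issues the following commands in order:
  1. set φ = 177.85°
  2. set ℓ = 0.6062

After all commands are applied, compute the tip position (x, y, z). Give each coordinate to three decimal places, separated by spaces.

initial: κ=0.6619, φ=126.69°, ℓ=1.7689
cmd 1: set φ=177.85° → (κ,φ,ℓ)=(0.6619,177.85°,1.7689) → tip=(-0.9219,0.0346,1.3916)
cmd 2: set ℓ=0.6062 → (κ,φ,ℓ)=(0.6619,177.85°,0.6062) → tip=(-0.1199,0.0045,0.5901)

-0.120 0.005 0.590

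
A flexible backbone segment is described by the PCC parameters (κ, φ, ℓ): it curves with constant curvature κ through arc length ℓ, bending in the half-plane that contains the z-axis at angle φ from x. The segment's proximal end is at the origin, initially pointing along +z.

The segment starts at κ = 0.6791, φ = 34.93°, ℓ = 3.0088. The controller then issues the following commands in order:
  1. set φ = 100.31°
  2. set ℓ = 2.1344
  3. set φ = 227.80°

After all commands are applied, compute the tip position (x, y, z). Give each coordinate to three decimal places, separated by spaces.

initial: κ=0.6791, φ=34.93°, ℓ=3.0088
cmd 1: set φ=100.31° → (κ,φ,ℓ)=(0.6791,100.31°,3.0088) → tip=(-0.3835,2.1081,1.3112)
cmd 2: set ℓ=2.1344 → (κ,φ,ℓ)=(0.6791,100.31°,2.1344) → tip=(-0.2316,1.2734,1.4617)
cmd 3: set φ=227.80° → (κ,φ,ℓ)=(0.6791,227.80°,2.1344) → tip=(-0.8694,-0.9588,1.4617)

-0.869 -0.959 1.462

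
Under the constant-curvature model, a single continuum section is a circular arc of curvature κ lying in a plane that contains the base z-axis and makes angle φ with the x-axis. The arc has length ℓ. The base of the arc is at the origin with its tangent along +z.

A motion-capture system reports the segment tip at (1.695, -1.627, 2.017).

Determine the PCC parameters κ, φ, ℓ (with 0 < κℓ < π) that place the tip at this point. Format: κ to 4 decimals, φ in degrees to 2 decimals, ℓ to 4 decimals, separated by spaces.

ρ = √(x²+y²) = √(1.695² + -1.627²) = 2.34950
φ = atan2(y, x) mod 360° = atan2(-1.627, 1.695) = 316.1727°
|p|² = ρ² + z² = 2.34950² + 2.017² = 9.58844
κ = 2ρ / |p|² = 2×2.34950 / 9.58844 = 0.49007
θ = 2·atan2(ρ, z) = 2·atan2(2.34950, 2.017) = 1.72280 rad
ℓ = θ/κ = 1.72280/0.49007 = 3.51542

0.4901 316.17 3.5154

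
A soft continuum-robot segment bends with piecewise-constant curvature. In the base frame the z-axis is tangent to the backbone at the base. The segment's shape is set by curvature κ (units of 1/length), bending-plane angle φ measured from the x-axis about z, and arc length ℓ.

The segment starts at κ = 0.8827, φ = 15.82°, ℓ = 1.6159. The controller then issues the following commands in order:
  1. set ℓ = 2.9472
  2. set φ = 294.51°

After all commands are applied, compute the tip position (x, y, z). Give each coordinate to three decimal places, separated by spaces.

initial: κ=0.8827, φ=15.82°, ℓ=1.6159
cmd 1: set ℓ=2.9472 → (κ,φ,ℓ)=(0.8827,15.82°,2.9472) → tip=(2.0248,0.5737,0.5826)
cmd 2: set φ=294.51° → (κ,φ,ℓ)=(0.8827,294.51°,2.9472) → tip=(0.8731,-1.9149,0.5826)

0.873 -1.915 0.583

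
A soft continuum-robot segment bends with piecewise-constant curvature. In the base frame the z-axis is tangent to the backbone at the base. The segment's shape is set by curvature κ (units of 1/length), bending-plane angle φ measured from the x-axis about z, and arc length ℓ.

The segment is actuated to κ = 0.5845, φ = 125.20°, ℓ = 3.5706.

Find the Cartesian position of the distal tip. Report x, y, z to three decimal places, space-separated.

θ = κ·ℓ = 0.5845 × 3.5706 = 2.08702 rad
ρ = (1 − cos θ)/κ = (1 − -0.49360)/0.5845 = 2.55534
z = sin θ / κ = 0.86969/0.5845 = 1.48792
x = ρ cos φ = 2.55534 × cos(125.20°) = -1.47298
y = ρ sin φ = 2.55534 × sin(125.20°) = 2.08808

-1.473 2.088 1.488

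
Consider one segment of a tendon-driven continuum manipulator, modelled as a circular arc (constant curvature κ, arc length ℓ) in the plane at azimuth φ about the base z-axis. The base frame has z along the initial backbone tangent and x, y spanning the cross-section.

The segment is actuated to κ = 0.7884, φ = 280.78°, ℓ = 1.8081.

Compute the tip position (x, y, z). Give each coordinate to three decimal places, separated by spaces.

0.203 -1.066 1.255

θ = κ·ℓ = 0.7884 × 1.8081 = 1.42551 rad
ρ = (1 − cos θ)/κ = (1 − 0.14478)/0.7884 = 1.08475
z = sin θ / κ = 0.98946/0.7884 = 1.25503
x = ρ cos φ = 1.08475 × cos(280.78°) = 0.20289
y = ρ sin φ = 1.08475 × sin(280.78°) = -1.06561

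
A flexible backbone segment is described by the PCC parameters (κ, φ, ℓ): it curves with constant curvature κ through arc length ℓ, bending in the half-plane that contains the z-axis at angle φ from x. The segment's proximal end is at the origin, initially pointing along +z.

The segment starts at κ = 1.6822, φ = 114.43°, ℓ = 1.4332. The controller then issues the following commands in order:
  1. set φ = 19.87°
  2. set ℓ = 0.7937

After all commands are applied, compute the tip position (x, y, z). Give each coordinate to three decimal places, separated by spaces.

initial: κ=1.6822, φ=114.43°, ℓ=1.4332
cmd 1: set φ=19.87° → (κ,φ,ℓ)=(1.6822,19.87°,1.4332) → tip=(0.9754,0.3525,0.3967)
cmd 2: set ℓ=0.7937 → (κ,φ,ℓ)=(1.6822,19.87°,0.7937) → tip=(0.4285,0.1549,0.5780)

0.429 0.155 0.578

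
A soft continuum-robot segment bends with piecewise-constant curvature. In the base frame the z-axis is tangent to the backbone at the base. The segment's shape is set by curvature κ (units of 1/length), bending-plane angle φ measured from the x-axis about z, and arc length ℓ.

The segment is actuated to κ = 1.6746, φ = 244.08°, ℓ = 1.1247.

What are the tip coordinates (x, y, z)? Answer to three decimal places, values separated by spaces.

θ = κ·ℓ = 1.6746 × 1.1247 = 1.88342 rad
ρ = (1 − cos θ)/κ = (1 − -0.30756)/1.6746 = 0.78082
z = sin θ / κ = 0.95153/1.6746 = 0.56821
x = ρ cos φ = 0.78082 × cos(244.08°) = -0.34131
y = ρ sin φ = 0.78082 × sin(244.08°) = -0.70227

-0.341 -0.702 0.568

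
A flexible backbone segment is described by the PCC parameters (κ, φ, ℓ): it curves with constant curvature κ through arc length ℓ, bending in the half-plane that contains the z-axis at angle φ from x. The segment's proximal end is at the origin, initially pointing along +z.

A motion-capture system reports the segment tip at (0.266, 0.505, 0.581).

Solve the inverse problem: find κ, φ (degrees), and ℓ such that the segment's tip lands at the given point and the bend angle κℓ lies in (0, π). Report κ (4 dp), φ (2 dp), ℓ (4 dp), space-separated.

ρ = √(x²+y²) = √(0.266² + 0.505²) = 0.57077
φ = atan2(y, x) mod 360° = atan2(0.505, 0.266) = 62.2228°
|p|² = ρ² + z² = 0.57077² + 0.581² = 0.66334
κ = 2ρ / |p|² = 2×0.57077 / 0.66334 = 1.72090
θ = 2·atan2(ρ, z) = 2·atan2(0.57077, 0.581) = 1.55304 rad
ℓ = θ/κ = 1.55304/1.72090 = 0.90246

1.7209 62.22 0.9025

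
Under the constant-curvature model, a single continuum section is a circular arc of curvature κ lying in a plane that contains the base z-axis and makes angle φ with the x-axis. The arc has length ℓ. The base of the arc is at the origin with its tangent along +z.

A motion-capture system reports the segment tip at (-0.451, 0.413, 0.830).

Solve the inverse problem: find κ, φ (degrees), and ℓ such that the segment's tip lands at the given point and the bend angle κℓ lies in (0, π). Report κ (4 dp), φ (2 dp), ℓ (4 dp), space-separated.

1.1507 137.52 1.1036

ρ = √(x²+y²) = √(-0.451² + 0.413²) = 0.61153
φ = atan2(y, x) mod 360° = atan2(0.413, -0.451) = 137.5183°
|p|² = ρ² + z² = 0.61153² + 0.830² = 1.06287
κ = 2ρ / |p|² = 2×0.61153 / 1.06287 = 1.15072
θ = 2·atan2(ρ, z) = 2·atan2(0.61153, 0.830) = 1.26998 rad
ℓ = θ/κ = 1.26998/1.15072 = 1.10364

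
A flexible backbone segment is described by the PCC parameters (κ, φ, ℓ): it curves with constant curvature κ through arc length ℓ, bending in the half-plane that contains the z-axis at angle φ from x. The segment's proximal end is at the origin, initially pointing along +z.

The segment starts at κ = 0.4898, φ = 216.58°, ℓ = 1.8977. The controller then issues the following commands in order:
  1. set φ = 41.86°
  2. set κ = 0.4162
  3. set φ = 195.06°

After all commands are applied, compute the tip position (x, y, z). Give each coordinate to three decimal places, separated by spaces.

-0.687 -0.185 1.706

initial: κ=0.4898, φ=216.58°, ℓ=1.8977
cmd 1: set φ=41.86° → (κ,φ,ℓ)=(0.4898,41.86°,1.8977) → tip=(0.6109,0.5474,1.6360)
cmd 2: set κ=0.4162 → (κ,φ,ℓ)=(0.4162,41.86°,1.8977) → tip=(0.5297,0.4746,1.7065)
cmd 3: set φ=195.06° → (κ,φ,ℓ)=(0.4162,195.06°,1.8977) → tip=(-0.6868,-0.1848,1.7065)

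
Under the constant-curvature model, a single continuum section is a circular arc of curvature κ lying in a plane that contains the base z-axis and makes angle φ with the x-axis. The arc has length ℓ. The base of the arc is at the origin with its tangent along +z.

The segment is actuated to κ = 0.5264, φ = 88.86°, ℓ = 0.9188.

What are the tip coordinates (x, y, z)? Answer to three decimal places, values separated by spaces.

θ = κ·ℓ = 0.5264 × 0.9188 = 0.48366 rad
ρ = (1 − cos θ)/κ = (1 − 0.88530)/0.5264 = 0.21789
z = sin θ / κ = 0.46502/0.5264 = 0.88340
x = ρ cos φ = 0.21789 × cos(88.86°) = 0.00434
y = ρ sin φ = 0.21789 × sin(88.86°) = 0.21785

0.004 0.218 0.883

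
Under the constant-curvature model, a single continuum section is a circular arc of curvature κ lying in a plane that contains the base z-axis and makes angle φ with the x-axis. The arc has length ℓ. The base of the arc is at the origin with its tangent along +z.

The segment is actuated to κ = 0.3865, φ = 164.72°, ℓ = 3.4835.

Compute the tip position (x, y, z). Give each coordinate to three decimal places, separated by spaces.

θ = κ·ℓ = 0.3865 × 3.4835 = 1.34637 rad
ρ = (1 − cos θ)/κ = (1 − 0.22254)/0.3865 = 2.01153
z = sin θ / κ = 0.97492/0.3865 = 2.52244
x = ρ cos φ = 2.01153 × cos(164.72°) = -1.94042
y = ρ sin φ = 2.01153 × sin(164.72°) = 0.53011

-1.940 0.530 2.522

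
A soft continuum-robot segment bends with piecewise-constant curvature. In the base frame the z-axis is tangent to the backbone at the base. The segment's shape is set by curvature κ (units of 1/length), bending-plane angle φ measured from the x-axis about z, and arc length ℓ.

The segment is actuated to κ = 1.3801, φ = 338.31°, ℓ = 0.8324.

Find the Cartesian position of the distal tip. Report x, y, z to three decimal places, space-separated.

θ = κ·ℓ = 1.3801 × 0.8324 = 1.14880 rad
ρ = (1 − cos θ)/κ = (1 − 0.40959)/1.3801 = 0.42780
z = sin θ / κ = 0.91227/1.3801 = 0.66102
x = ρ cos φ = 0.42780 × cos(338.31°) = 0.39751
y = ρ sin φ = 0.42780 × sin(338.31°) = -0.15811

0.398 -0.158 0.661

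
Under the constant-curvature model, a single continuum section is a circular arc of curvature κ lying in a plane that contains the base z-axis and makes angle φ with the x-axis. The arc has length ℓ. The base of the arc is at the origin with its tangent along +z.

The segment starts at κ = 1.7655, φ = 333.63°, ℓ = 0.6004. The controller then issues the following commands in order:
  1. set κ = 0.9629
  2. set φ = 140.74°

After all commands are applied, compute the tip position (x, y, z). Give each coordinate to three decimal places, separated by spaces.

-0.131 0.107 0.568

initial: κ=1.7655, φ=333.63°, ℓ=0.6004
cmd 1: set κ=0.9629 → (κ,φ,ℓ)=(0.9629,333.63°,0.6004) → tip=(0.1512,-0.0750,0.5675)
cmd 2: set φ=140.74° → (κ,φ,ℓ)=(0.9629,140.74°,0.6004) → tip=(-0.1307,0.1068,0.5675)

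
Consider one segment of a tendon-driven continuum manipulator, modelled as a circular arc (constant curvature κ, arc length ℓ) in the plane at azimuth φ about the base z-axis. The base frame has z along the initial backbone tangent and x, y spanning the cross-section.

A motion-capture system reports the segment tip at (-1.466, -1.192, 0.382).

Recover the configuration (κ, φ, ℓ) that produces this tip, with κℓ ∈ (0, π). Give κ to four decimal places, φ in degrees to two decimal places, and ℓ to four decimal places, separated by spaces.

ρ = √(x²+y²) = √(-1.466² + -1.192²) = 1.88945
φ = atan2(y, x) mod 360° = atan2(-1.192, -1.466) = 219.1145°
|p|² = ρ² + z² = 1.88945² + 0.382² = 3.71594
κ = 2ρ / |p|² = 2×1.88945 / 3.71594 = 1.01694
θ = 2·atan2(ρ, z) = 2·atan2(1.88945, 0.382) = 2.74262 rad
ℓ = θ/κ = 2.74262/1.01694 = 2.69693

1.0169 219.11 2.6969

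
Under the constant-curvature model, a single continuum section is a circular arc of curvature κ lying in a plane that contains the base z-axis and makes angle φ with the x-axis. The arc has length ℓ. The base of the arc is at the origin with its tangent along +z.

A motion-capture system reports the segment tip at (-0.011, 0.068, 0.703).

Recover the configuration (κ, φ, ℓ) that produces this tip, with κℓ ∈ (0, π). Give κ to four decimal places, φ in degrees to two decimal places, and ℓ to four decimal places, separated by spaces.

0.2761 99.19 0.7075

ρ = √(x²+y²) = √(-0.011² + 0.068²) = 0.06888
φ = atan2(y, x) mod 360° = atan2(0.068, -0.011) = 99.1888°
|p|² = ρ² + z² = 0.06888² + 0.703² = 0.49895
κ = 2ρ / |p|² = 2×0.06888 / 0.49895 = 0.27611
θ = 2·atan2(ρ, z) = 2·atan2(0.06888, 0.703) = 0.19535 rad
ℓ = θ/κ = 0.19535/0.27611 = 0.70749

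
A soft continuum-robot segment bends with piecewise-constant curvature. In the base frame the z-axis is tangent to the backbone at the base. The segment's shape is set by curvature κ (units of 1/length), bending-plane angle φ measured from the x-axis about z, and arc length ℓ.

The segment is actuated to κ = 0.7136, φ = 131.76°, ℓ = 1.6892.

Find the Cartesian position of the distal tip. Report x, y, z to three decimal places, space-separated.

θ = κ·ℓ = 0.7136 × 1.6892 = 1.20541 rad
ρ = (1 − cos θ)/κ = (1 − 0.35731)/0.7136 = 0.90063
z = sin θ / κ = 0.93399/0.7136 = 1.30884
x = ρ cos φ = 0.90063 × cos(131.76°) = -0.59983
y = ρ sin φ = 0.90063 × sin(131.76°) = 0.67182

-0.600 0.672 1.309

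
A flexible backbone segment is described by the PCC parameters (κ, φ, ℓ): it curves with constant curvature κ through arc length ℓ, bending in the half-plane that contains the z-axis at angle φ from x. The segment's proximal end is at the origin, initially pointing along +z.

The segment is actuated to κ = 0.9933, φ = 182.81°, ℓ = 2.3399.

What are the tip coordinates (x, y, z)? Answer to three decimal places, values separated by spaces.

θ = κ·ℓ = 0.9933 × 2.3399 = 2.32422 rad
ρ = (1 − cos θ)/κ = (1 − -0.68414)/0.9933 = 1.69550
z = sin θ / κ = 0.72935/0.9933 = 0.73427
x = ρ cos φ = 1.69550 × cos(182.81°) = -1.69346
y = ρ sin φ = 1.69550 × sin(182.81°) = -0.08312

-1.693 -0.083 0.734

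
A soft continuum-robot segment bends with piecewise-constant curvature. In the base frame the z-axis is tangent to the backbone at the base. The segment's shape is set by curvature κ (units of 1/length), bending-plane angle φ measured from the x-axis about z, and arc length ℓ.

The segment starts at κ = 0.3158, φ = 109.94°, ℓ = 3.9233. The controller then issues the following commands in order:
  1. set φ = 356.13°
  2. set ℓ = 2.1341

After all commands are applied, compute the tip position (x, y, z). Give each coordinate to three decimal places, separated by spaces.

0.691 -0.047 1.976

initial: κ=0.3158, φ=109.94°, ℓ=3.9233
cmd 1: set φ=356.13° → (κ,φ,ℓ)=(0.3158,356.13°,3.9233) → tip=(2.1301,-0.1441,2.9938)
cmd 2: set ℓ=2.1341 → (κ,φ,ℓ)=(0.3158,356.13°,2.1341) → tip=(0.6907,-0.0467,1.9762)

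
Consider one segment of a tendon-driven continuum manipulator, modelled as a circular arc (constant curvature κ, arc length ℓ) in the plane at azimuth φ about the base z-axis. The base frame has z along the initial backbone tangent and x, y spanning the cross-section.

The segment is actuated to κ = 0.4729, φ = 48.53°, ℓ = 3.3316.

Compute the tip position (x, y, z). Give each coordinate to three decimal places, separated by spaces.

θ = κ·ℓ = 0.4729 × 3.3316 = 1.57551 rad
ρ = (1 − cos θ)/κ = (1 − -0.00472)/0.4729 = 2.12459
z = sin θ / κ = 0.99999/0.4729 = 2.11459
x = ρ cos φ = 2.12459 × cos(48.53°) = 1.40696
y = ρ sin φ = 2.12459 × sin(48.53°) = 1.59196

1.407 1.592 2.115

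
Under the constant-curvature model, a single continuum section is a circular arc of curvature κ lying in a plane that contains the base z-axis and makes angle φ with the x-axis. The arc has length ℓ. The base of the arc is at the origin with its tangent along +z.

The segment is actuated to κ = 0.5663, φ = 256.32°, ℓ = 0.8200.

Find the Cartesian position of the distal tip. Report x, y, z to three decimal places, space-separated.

-0.044 -0.182 0.791

θ = κ·ℓ = 0.5663 × 0.8200 = 0.46437 rad
ρ = (1 − cos θ)/κ = (1 − 0.89411)/0.5663 = 0.18699
z = sin θ / κ = 0.44786/0.5663 = 0.79085
x = ρ cos φ = 0.18699 × cos(256.32°) = -0.04422
y = ρ sin φ = 0.18699 × sin(256.32°) = -0.18169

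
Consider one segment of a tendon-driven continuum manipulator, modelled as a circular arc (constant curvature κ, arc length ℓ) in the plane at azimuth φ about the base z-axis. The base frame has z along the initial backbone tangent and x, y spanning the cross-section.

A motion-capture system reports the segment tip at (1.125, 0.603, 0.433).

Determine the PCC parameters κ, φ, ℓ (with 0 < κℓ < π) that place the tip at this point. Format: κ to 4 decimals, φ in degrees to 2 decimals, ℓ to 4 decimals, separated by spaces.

ρ = √(x²+y²) = √(1.125² + 0.603²) = 1.27641
φ = atan2(y, x) mod 360° = atan2(0.603, 1.125) = 28.1913°
|p|² = ρ² + z² = 1.27641² + 0.433² = 1.81672
κ = 2ρ / |p|² = 2×1.27641 / 1.81672 = 1.40518
θ = 2·atan2(ρ, z) = 2·atan2(1.27641, 0.433) = 2.48749 rad
ℓ = θ/κ = 2.48749/1.40518 = 1.77023

1.4052 28.19 1.7702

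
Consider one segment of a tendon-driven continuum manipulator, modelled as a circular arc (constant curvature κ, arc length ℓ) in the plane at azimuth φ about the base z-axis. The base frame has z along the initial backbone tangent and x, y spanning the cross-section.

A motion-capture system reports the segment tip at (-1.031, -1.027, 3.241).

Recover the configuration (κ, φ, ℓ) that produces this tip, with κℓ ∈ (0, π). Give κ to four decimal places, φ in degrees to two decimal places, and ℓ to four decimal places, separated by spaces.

0.2306 224.89 3.6604

ρ = √(x²+y²) = √(-1.031² + -1.027²) = 1.45523
φ = atan2(y, x) mod 360° = atan2(-1.027, -1.031) = 224.8886°
|p|² = ρ² + z² = 1.45523² + 3.241² = 12.62177
κ = 2ρ / |p|² = 2×1.45523 / 12.62177 = 0.23059
θ = 2·atan2(ρ, z) = 2·atan2(1.45523, 3.241) = 0.84405 rad
ℓ = θ/κ = 0.84405/0.23059 = 3.66041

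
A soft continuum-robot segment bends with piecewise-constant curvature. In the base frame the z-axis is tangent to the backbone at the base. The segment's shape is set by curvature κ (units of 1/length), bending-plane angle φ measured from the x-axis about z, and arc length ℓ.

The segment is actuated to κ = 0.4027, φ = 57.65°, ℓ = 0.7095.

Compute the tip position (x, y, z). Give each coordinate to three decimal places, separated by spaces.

θ = κ·ℓ = 0.4027 × 0.7095 = 0.28572 rad
ρ = (1 − cos θ)/κ = (1 − 0.95946)/0.4027 = 0.10067
z = sin θ / κ = 0.28184/0.4027 = 0.69989
x = ρ cos φ = 0.10067 × cos(57.65°) = 0.05387
y = ρ sin φ = 0.10067 × sin(57.65°) = 0.08505

0.054 0.085 0.700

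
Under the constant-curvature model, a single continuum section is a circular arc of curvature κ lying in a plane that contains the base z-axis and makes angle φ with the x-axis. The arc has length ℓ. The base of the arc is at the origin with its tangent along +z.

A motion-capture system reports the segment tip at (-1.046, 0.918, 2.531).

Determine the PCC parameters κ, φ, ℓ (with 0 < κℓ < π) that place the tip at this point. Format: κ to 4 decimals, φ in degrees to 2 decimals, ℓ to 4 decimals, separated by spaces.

ρ = √(x²+y²) = √(-1.046² + 0.918²) = 1.39170
φ = atan2(y, x) mod 360° = atan2(0.918, -1.046) = 138.7289°
|p|² = ρ² + z² = 1.39170² + 2.531² = 8.34280
κ = 2ρ / |p|² = 2×1.39170 / 8.34280 = 0.33363
θ = 2·atan2(ρ, z) = 2·atan2(1.39170, 2.531) = 1.00548 rad
ℓ = θ/κ = 1.00548/0.33363 = 3.01375

0.3336 138.73 3.0137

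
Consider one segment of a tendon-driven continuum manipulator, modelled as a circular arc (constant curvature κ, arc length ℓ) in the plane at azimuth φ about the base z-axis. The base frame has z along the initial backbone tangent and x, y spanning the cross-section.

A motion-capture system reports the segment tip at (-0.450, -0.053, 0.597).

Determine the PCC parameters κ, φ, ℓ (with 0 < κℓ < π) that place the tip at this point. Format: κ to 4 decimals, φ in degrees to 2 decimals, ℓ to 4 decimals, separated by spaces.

1.6133 186.72 0.8048

ρ = √(x²+y²) = √(-0.450² + -0.053²) = 0.45311
φ = atan2(y, x) mod 360° = atan2(-0.053, -0.450) = 186.7172°
|p|² = ρ² + z² = 0.45311² + 0.597² = 0.56172
κ = 2ρ / |p|² = 2×0.45311 / 0.56172 = 1.61330
θ = 2·atan2(ρ, z) = 2·atan2(0.45311, 0.597) = 1.29845 rad
ℓ = θ/κ = 1.29845/1.61330 = 0.80484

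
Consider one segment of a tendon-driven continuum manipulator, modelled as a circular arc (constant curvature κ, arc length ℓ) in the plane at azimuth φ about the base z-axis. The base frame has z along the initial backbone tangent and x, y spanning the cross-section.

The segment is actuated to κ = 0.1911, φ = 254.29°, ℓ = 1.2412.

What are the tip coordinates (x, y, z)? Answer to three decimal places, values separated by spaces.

θ = κ·ℓ = 0.1911 × 1.2412 = 0.23719 rad
ρ = (1 − cos θ)/κ = (1 − 0.97200)/0.1911 = 0.14651
z = sin θ / κ = 0.23498/0.1911 = 1.22959
x = ρ cos φ = 0.14651 × cos(254.29°) = -0.03967
y = ρ sin φ = 0.14651 × sin(254.29°) = -0.14104

-0.040 -0.141 1.230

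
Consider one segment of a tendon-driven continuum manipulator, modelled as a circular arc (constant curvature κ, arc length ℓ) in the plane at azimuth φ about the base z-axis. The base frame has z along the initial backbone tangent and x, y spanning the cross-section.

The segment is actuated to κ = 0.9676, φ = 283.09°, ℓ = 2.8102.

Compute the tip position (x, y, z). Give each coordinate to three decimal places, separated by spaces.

θ = κ·ℓ = 0.9676 × 2.8102 = 2.71915 rad
ρ = (1 − cos θ)/κ = (1 − -0.91209)/0.9676 = 1.97612
z = sin θ / κ = 0.40999/0.9676 = 0.42372
x = ρ cos φ = 1.97612 × cos(283.09°) = 0.44755
y = ρ sin φ = 1.97612 × sin(283.09°) = -1.92477

0.448 -1.925 0.424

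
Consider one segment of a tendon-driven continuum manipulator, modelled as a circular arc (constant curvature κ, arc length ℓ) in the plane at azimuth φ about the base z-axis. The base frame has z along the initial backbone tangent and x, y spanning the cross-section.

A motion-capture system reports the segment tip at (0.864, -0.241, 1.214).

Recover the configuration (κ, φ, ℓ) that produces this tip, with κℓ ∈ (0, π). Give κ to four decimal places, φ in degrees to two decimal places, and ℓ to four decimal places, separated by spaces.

ρ = √(x²+y²) = √(0.864² + -0.241²) = 0.89698
φ = atan2(y, x) mod 360° = atan2(-0.241, 0.864) = 344.4143°
|p|² = ρ² + z² = 0.89698² + 1.214² = 2.27837
κ = 2ρ / |p|² = 2×0.89698 / 2.27837 = 0.78739
θ = 2·atan2(ρ, z) = 2·atan2(0.89698, 1.214) = 1.27267 rad
ℓ = θ/κ = 1.27267/0.78739 = 1.61632

0.7874 344.41 1.6163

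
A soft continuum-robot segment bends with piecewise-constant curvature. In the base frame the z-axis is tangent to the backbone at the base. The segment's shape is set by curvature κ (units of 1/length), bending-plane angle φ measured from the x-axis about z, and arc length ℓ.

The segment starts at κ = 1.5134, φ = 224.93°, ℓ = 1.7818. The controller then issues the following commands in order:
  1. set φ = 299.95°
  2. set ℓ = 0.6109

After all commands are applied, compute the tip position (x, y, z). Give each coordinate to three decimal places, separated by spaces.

0.131 -0.228 0.528

initial: κ=1.5134, φ=224.93°, ℓ=1.7818
cmd 1: set φ=299.95° → (κ,φ,ℓ)=(1.5134,299.95°,1.7818) → tip=(0.6276,-1.0893,0.2844)
cmd 2: set ℓ=0.6109 → (κ,φ,ℓ)=(1.5134,299.95°,0.6109) → tip=(0.1312,-0.2277,0.5275)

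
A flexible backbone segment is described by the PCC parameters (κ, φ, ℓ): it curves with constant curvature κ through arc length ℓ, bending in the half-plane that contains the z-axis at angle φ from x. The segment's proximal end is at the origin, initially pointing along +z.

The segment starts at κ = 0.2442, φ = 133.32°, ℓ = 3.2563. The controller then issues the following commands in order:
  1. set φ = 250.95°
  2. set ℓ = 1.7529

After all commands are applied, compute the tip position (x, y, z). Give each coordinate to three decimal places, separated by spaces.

-0.121 -0.349 1.700

initial: κ=0.2442, φ=133.32°, ℓ=3.2563
cmd 1: set φ=250.95° → (κ,φ,ℓ)=(0.2442,250.95°,3.2563) → tip=(-0.4008,-1.1606,2.9238)
cmd 2: set ℓ=1.7529 → (κ,φ,ℓ)=(0.2442,250.95°,1.7529) → tip=(-0.1206,-0.3492,1.6999)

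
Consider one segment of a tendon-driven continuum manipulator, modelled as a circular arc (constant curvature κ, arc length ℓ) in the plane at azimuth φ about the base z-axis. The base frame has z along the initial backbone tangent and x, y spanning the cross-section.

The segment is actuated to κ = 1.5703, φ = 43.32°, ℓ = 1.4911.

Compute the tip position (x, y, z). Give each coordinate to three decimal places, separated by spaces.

θ = κ·ℓ = 1.5703 × 1.4911 = 2.34147 rad
ρ = (1 − cos θ)/κ = (1 − -0.69662)/1.5703 = 1.08044
z = sin θ / κ = 0.71744/1.5703 = 0.45688
x = ρ cos φ = 1.08044 × cos(43.32°) = 0.78606
y = ρ sin φ = 1.08044 × sin(43.32°) = 0.74126

0.786 0.741 0.457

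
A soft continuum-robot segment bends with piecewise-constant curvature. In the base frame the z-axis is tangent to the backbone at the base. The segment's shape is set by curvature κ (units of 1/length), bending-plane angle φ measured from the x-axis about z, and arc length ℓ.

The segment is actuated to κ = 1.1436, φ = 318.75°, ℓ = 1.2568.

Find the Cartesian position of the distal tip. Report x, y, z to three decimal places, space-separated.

0.570 -0.500 0.867

θ = κ·ℓ = 1.1436 × 1.2568 = 1.43728 rad
ρ = (1 − cos θ)/κ = (1 − 0.13312)/1.1436 = 0.75802
z = sin θ / κ = 0.99110/1.1436 = 0.86665
x = ρ cos φ = 0.75802 × cos(318.75°) = 0.56991
y = ρ sin φ = 0.75802 × sin(318.75°) = -0.49980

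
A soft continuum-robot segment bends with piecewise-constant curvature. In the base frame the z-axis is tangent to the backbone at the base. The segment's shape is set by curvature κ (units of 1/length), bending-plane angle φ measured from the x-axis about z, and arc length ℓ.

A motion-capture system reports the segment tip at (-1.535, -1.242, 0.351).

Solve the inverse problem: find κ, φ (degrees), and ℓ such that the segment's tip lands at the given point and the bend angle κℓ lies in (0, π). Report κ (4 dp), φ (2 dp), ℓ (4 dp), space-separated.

ρ = √(x²+y²) = √(-1.535² + -1.242²) = 1.97454
φ = atan2(y, x) mod 360° = atan2(-1.242, -1.535) = 218.9770°
|p|² = ρ² + z² = 1.97454² + 0.351² = 4.02199
κ = 2ρ / |p|² = 2×1.97454 / 4.02199 = 0.98187
θ = 2·atan2(ρ, z) = 2·atan2(1.97454, 0.351) = 2.78974 rad
ℓ = θ/κ = 2.78974/0.98187 = 2.84125

0.9819 218.98 2.8413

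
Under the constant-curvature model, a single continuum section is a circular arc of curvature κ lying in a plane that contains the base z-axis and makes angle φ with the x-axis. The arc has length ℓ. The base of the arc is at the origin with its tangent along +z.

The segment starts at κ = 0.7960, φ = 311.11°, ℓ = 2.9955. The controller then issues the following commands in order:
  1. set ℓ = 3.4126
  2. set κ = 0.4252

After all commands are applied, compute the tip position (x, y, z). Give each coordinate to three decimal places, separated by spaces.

1.362 -1.560 2.335

initial: κ=0.7960, φ=311.11°, ℓ=2.9955
cmd 1: set ℓ=3.4126 → (κ,φ,ℓ)=(0.7960,311.11°,3.4126) → tip=(1.5785,-1.8088,0.5182)
cmd 2: set κ=0.4252 → (κ,φ,ℓ)=(0.4252,311.11°,3.4126) → tip=(1.3616,-1.5603,2.3350)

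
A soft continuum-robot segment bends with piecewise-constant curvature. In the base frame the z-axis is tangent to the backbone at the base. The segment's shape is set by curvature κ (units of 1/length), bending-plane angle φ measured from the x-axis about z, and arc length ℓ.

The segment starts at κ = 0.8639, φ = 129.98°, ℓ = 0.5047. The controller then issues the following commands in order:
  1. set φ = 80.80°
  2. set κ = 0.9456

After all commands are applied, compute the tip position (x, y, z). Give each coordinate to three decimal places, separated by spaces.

initial: κ=0.8639, φ=129.98°, ℓ=0.5047
cmd 1: set φ=80.80° → (κ,φ,ℓ)=(0.8639,80.80°,0.5047) → tip=(0.0173,0.1069,0.4889)
cmd 2: set κ=0.9456 → (κ,φ,ℓ)=(0.9456,80.80°,0.5047) → tip=(0.0189,0.1166,0.4858)

0.019 0.117 0.486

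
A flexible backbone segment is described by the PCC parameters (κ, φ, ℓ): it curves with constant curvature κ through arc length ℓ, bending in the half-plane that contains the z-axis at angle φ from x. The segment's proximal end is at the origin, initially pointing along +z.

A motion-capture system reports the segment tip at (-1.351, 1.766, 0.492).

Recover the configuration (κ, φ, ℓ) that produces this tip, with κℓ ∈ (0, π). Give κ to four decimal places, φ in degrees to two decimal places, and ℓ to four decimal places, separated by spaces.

0.8575 127.42 3.1558

ρ = √(x²+y²) = √(-1.351² + 1.766²) = 2.22350
φ = atan2(y, x) mod 360° = atan2(1.766, -1.351) = 127.4162°
|p|² = ρ² + z² = 2.22350² + 0.492² = 5.18602
κ = 2ρ / |p|² = 2×2.22350 / 5.18602 = 0.85750
θ = 2·atan2(ρ, z) = 2·atan2(2.22350, 0.492) = 2.70606 rad
ℓ = θ/κ = 2.70606/0.85750 = 3.15577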